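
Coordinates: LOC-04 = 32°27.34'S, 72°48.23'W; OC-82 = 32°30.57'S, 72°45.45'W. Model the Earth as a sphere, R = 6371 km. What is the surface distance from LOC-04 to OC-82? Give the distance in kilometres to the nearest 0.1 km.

LOC-04: φ = -32.45567°, λ = -72.80383°
OC-82: φ = -32.50950°, λ = -72.75750°
Δφ = -0.0538°,  Δλ = 0.0463°
a = sin²(Δφ/2) + cos φ₁ cos φ₂ sin²(Δλ/2) = 0.000000
c = 2·arcsin(√a) = 0.001161 rad = 0.0665°
d = R·c = 6371 × 0.001161 = 7.4 km

7.4 km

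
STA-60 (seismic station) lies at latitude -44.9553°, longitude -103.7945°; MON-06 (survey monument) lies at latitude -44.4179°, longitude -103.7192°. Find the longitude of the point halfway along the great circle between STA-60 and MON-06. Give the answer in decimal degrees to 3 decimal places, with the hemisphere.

Bx = cos φ₂ cos Δλ = 0.714253,  By = cos φ₂ sin Δλ = 0.000939
φₘ = atan2(sin φ₁ + sin φ₂, √((cos φ₁ + Bx)² + By²)) = -44.68661°
λₘ = λ₁ + atan2(By, cos φ₁ + Bx) = -103.75668°

103.757°W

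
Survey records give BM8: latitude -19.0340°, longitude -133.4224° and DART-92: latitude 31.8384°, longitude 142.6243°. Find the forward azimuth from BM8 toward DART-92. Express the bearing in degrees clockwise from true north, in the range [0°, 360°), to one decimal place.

Δλ = -83.9533°
y = sin Δλ · cos φ₂ = -0.844813
x = cos φ₁ sin φ₂ − sin φ₁ cos φ₂ cos Δλ = 0.527868
θ = atan2(y, x) = -58.0014° → 301.9986° (mod 360°)

302.0°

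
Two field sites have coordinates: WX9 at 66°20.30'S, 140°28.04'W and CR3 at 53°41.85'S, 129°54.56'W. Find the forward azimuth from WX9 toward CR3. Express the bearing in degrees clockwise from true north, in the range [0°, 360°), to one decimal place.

27.4°

WX9: φ = -66.33833°, λ = -140.46733°
CR3: φ = -53.69750°, λ = -129.90933°
Δλ = 10.5580°
y = sin Δλ · cos φ₂ = 0.108481
x = cos φ₁ sin φ₂ − sin φ₁ cos φ₂ cos Δλ = 0.209658
θ = atan2(y, x) = 27.3580° → 27.3580° (mod 360°)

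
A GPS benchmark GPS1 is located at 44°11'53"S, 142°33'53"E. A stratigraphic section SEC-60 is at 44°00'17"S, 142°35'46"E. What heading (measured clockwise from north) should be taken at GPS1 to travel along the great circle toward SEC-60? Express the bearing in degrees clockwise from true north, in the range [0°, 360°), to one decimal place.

6.7°

GPS1: φ = -44.19806°, λ = +142.56472°
SEC-60: φ = -44.00472°, λ = +142.59611°
Δλ = 0.0314°
y = sin Δλ · cos φ₂ = 0.000394
x = cos φ₁ sin φ₂ − sin φ₁ cos φ₂ cos Δλ = 0.003374
θ = atan2(y, x) = 6.6610° → 6.6610° (mod 360°)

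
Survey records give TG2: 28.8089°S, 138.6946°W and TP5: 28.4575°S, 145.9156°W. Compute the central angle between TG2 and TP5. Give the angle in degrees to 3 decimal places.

Δφ = 0.3514°,  Δλ = -7.2210°
a = sin²(Δφ/2) + cos φ₁ cos φ₂ sin²(Δλ/2) = 0.003064
c = 2·arcsin(√a) = 0.110770 rad = 6.3467°

6.347°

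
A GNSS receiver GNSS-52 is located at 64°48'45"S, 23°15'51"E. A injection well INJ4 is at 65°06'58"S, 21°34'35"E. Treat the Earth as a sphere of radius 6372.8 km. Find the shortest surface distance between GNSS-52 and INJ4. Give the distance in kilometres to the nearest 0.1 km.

86.3 km

GNSS-52: φ = -64.81250°, λ = +23.26417°
INJ4: φ = -65.11611°, λ = +21.57639°
Δφ = -0.3036°,  Δλ = -1.6878°
a = sin²(Δφ/2) + cos φ₁ cos φ₂ sin²(Δλ/2) = 0.000046
c = 2·arcsin(√a) = 0.013545 rad = 0.7761°
d = R·c = 6372.8 × 0.013545 = 86.3 km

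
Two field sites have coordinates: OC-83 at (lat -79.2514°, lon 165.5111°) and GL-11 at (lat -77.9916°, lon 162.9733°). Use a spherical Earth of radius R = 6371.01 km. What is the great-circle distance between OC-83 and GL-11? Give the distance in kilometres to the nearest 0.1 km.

150.7 km

Δφ = 1.2598°,  Δλ = -2.5378°
a = sin²(Δφ/2) + cos φ₁ cos φ₂ sin²(Δλ/2) = 0.000140
c = 2·arcsin(√a) = 0.023655 rad = 1.3554°
d = R·c = 6371.01 × 0.023655 = 150.7 km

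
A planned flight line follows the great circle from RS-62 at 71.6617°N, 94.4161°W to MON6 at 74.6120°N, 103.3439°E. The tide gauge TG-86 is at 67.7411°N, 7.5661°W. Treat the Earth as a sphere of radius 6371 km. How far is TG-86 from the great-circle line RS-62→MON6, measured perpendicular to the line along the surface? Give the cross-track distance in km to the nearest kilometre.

δ₁₃ = central angle RS-62→TG-86 = 0.484237 rad  (haversine)
θ₁₃ = bearing RS-62→TG-86 = 54.335°,  θ₁₂ = bearing RS-62→MON6 = 351.525°
dₓₜ = R·arcsin(sin δ₁₃ · sin(θ₁₃ − θ₁₂)) = 6371·arcsin(0.46553·sin(-297.190°)) = 2720.061 km
|dₓₜ| = 2720.061 km

2720 km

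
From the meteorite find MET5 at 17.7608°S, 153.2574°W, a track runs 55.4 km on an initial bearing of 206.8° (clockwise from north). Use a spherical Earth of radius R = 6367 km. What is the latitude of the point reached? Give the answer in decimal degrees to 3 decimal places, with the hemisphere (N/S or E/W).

δ = d/R = 55.4/6367 = 0.008701 rad
φ₂ = arcsin(sin φ₁ cos δ + cos φ₁ sin δ cos θ)
   = arcsin(-0.30504·0.99996 + 0.95234·0.00870·-0.89259) = -18.20564°
λ₂ = λ₁ + atan2(sin θ sin δ cos φ₁, cos δ − sin φ₁ sin φ₂) = -153.49402°

18.206°S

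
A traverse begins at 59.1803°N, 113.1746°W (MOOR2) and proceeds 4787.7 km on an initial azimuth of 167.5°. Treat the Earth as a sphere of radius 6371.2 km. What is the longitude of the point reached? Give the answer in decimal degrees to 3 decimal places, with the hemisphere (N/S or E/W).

104.304°W

δ = d/R = 4787.7/6371.2 = 0.751460 rad
φ₂ = arcsin(sin φ₁ cos δ + cos φ₁ sin δ cos θ)
   = arcsin(0.85878·0.73069 + 0.51234·0.68271·-0.97630) = 16.61995°
λ₂ = λ₁ + atan2(sin θ sin δ cos φ₁, cos δ − sin φ₁ sin φ₂) = -104.30380°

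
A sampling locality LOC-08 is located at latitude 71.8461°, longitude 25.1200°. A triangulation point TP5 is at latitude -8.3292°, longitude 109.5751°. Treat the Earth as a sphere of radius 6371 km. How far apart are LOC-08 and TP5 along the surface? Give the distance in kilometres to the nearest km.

Δφ = -80.1753°,  Δλ = 84.4551°
a = sin²(Δφ/2) + cos φ₁ cos φ₂ sin²(Δλ/2) = 0.553931
c = 2·arcsin(√a) = 1.678868 rad = 96.1921°
d = R·c = 6371 × 1.678868 = 10696.1 km

10696 km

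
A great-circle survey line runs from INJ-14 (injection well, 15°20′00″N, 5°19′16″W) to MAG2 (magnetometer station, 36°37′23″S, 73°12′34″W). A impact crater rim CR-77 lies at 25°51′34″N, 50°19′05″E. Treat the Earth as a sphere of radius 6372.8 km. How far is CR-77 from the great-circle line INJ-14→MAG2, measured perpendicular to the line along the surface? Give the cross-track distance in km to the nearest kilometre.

1784 km

INJ-14: φ = +15.33333°, λ = -5.32111°
MAG2: φ = -36.62306°, λ = -73.20944°
CR-77: φ = +25.85944°, λ = +50.31806°
δ₁₃ = central angle INJ-14→CR-77 = 0.920848 rad  (haversine)
θ₁₃ = bearing INJ-14→CR-77 = 68.920°,  θ₁₂ = bearing INJ-14→MAG2 = 228.614°
dₓₜ = R·arcsin(sin δ₁₃ · sin(θ₁₃ − θ₁₂)) = 6372.8·arcsin(0.79612·sin(-159.694°)) = -1783.876 km
|dₓₜ| = 1783.876 km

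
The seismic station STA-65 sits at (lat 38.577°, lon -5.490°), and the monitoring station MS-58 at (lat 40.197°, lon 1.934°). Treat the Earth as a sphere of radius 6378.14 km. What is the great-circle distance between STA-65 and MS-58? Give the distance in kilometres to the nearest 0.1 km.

663.5 km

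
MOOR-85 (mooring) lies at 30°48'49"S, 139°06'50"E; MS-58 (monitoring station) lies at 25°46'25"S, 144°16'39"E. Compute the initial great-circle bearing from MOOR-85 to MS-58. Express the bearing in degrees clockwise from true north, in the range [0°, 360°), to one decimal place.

43.3°

MOOR-85: φ = -30.81361°, λ = +139.11389°
MS-58: φ = -25.77361°, λ = +144.27750°
Δλ = 5.1636°
y = sin Δλ · cos φ₂ = 0.081047
x = cos φ₁ sin φ₂ − sin φ₁ cos φ₂ cos Δλ = 0.085979
θ = atan2(y, x) = 43.3085° → 43.3085° (mod 360°)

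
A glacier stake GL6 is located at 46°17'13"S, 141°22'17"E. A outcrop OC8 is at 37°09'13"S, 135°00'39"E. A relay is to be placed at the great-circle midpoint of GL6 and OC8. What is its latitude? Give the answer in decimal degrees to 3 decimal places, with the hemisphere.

GL6: φ = -46.28694°, λ = +141.37139°
OC8: φ = -37.15361°, λ = +135.01083°
Bx = cos φ₂ cos Δλ = 0.792113,  By = cos φ₂ sin Δλ = -0.088298
φₘ = atan2(sin φ₁ + sin φ₂, √((cos φ₁ + Bx)² + By²)) = -41.76392°
λₘ = λ₁ + atan2(By, cos φ₁ + Bx) = 137.96440°

41.764°S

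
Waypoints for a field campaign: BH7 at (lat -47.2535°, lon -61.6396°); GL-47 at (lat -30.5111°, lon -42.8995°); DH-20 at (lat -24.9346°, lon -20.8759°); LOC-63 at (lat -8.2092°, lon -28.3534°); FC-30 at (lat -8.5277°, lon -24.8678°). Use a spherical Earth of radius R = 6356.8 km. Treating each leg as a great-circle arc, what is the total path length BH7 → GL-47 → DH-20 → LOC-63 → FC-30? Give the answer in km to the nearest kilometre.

BH7→GL-47: c = 0.385506 rad, d = 2450.58 km
GL-47→DH-20: c = 0.353228 rad, d = 2245.40 km
DH-20→LOC-63: c = 0.317359 rad, d = 2017.39 km
LOC-63→FC-30: c = 0.060443 rad, d = 384.23 km
Total = 2450.58 + 2245.40 + 2017.39 + 384.23 = 7097.60 km

7098 km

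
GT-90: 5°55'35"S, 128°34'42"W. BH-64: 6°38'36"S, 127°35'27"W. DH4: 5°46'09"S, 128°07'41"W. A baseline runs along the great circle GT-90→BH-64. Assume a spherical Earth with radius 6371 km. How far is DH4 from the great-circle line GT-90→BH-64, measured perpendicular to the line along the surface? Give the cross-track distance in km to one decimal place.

GT-90: φ = -5.92639°, λ = -128.57833°
BH-64: φ = -6.64333°, λ = -127.59083°
DH4: φ = -5.76917°, λ = -128.12806°
δ₁₃ = central angle GT-90→DH4 = 0.008286 rad  (haversine)
θ₁₃ = bearing GT-90→DH4 = 70.682°,  θ₁₂ = bearing GT-90→BH-64 = 126.198°
dₓₜ = R·arcsin(sin δ₁₃ · sin(θ₁₃ − θ₁₂)) = 6371·arcsin(0.00829·sin(-55.516°)) = -43.511 km
|dₓₜ| = 43.511 km

43.5 km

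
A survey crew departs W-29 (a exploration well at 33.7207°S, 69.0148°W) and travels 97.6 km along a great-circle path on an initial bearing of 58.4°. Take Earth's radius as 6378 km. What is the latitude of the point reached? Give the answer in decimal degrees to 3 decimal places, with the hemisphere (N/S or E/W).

δ = d/R = 97.6/6378 = 0.015303 rad
φ₂ = arcsin(sin φ₁ cos δ + cos φ₁ sin δ cos θ)
   = arcsin(-0.55514·0.99988 + 0.83175·0.01530·0.52399) = -33.25806°
λ₂ = λ₁ + atan2(sin θ sin δ cos φ₁, cos δ − sin φ₁ sin φ₂) = -68.12175°

33.258°S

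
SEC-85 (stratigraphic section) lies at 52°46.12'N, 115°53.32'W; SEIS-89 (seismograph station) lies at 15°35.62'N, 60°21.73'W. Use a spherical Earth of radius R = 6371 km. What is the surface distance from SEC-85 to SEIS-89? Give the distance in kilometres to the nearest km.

SEC-85: φ = +52.76867°, λ = -115.88867°
SEIS-89: φ = +15.59367°, λ = -60.36217°
Δφ = -37.1750°,  Δλ = 55.5265°
a = sin²(Δφ/2) + cos φ₁ cos φ₂ sin²(Δλ/2) = 0.228056
c = 2·arcsin(√a) = 0.995733 rad = 57.0513°
d = R·c = 6371 × 0.995733 = 6343.8 km

6344 km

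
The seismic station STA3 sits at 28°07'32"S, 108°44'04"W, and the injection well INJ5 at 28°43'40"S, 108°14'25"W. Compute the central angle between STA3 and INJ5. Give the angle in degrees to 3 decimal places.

STA3: φ = -28.12556°, λ = -108.73444°
INJ5: φ = -28.72778°, λ = -108.24028°
Δφ = -0.6022°,  Δλ = 0.4942°
a = sin²(Δφ/2) + cos φ₁ cos φ₂ sin²(Δλ/2) = 0.000042
c = 2·arcsin(√a) = 0.012962 rad = 0.7427°

0.743°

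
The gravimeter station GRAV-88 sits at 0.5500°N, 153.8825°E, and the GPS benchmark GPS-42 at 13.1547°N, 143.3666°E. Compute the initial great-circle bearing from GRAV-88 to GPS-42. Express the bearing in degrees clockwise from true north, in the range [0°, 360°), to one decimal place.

Δλ = -10.5159°
y = sin Δλ · cos φ₂ = -0.177719
x = cos φ₁ sin φ₂ − sin φ₁ cos φ₂ cos Δλ = 0.218380
θ = atan2(y, x) = -39.1389° → 320.8611° (mod 360°)

320.9°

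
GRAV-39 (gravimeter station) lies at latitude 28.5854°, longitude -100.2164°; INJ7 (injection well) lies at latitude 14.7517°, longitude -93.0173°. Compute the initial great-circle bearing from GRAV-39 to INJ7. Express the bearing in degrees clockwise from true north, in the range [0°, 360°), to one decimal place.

Δλ = 7.1991°
y = sin Δλ · cos φ₂ = 0.121187
x = cos φ₁ sin φ₂ − sin φ₁ cos φ₂ cos Δλ = -0.235457
θ = atan2(y, x) = 152.7656° → 152.7656° (mod 360°)

152.8°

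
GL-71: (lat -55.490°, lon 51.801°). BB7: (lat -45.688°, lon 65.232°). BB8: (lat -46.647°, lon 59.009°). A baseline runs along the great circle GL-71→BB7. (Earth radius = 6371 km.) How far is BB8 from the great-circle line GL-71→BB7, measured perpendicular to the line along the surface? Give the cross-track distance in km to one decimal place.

310.4 km

δ₁₃ = central angle GL-71→BB8 = 0.173192 rad  (haversine)
θ₁₃ = bearing GL-71→BB8 = 29.989°,  θ₁₂ = bearing GL-71→BB7 = 46.403°
dₓₜ = R·arcsin(sin δ₁₃ · sin(θ₁₃ − θ₁₂)) = 6371·arcsin(0.17233·sin(-16.414°)) = -310.364 km
|dₓₜ| = 310.364 km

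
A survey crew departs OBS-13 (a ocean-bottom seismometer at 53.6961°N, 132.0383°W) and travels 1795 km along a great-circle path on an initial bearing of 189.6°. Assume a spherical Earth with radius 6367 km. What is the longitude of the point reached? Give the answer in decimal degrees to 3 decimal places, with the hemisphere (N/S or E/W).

δ = d/R = 1795/6367 = 0.281922 rad
φ₂ = arcsin(sin φ₁ cos δ + cos φ₁ sin δ cos θ)
   = arcsin(0.80589·0.96052 + 0.59207·0.27820·-0.98600) = 37.71001°
λ₂ = λ₁ + atan2(sin θ sin δ cos φ₁, cos δ − sin φ₁ sin φ₂) = -135.40037°

135.400°W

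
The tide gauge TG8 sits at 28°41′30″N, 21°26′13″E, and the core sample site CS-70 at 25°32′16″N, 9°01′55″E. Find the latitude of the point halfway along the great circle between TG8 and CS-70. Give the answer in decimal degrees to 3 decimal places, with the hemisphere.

27.251°N

TG8: φ = +28.69167°, λ = +21.43694°
CS-70: φ = +25.53778°, λ = +9.03194°
Bx = cos φ₂ cos Δλ = 0.881236,  By = cos φ₂ sin Δλ = -0.193833
φₘ = atan2(sin φ₁ + sin φ₂, √((cos φ₁ + Bx)² + By²)) = 27.25139°
λₘ = λ₁ + atan2(By, cos φ₁ + Bx) = 15.14667°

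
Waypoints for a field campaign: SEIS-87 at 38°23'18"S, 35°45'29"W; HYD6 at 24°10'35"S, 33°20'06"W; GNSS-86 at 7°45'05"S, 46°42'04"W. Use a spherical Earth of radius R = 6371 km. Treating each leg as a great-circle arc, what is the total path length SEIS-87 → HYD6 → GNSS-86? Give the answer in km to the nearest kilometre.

3912 km

SEIS-87: φ = -38.38833°, λ = -35.75806°
HYD6: φ = -24.17639°, λ = -33.33500°
GNSS-86: φ = -7.75139°, λ = -46.70111°
SEIS-87→HYD6: c = 0.250636 rad, d = 1596.80 km
HYD6→GNSS-86: c = 0.363368 rad, d = 2315.02 km
Total = 1596.80 + 2315.02 = 3911.82 km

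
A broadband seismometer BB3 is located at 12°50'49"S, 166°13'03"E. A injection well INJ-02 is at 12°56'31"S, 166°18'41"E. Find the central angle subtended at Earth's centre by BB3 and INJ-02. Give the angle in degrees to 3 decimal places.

0.132°

BB3: φ = -12.84694°, λ = +166.21750°
INJ-02: φ = -12.94194°, λ = +166.31139°
Δφ = -0.0950°,  Δλ = 0.0939°
a = sin²(Δφ/2) + cos φ₁ cos φ₂ sin²(Δλ/2) = 0.000001
c = 2·arcsin(√a) = 0.002302 rad = 0.1319°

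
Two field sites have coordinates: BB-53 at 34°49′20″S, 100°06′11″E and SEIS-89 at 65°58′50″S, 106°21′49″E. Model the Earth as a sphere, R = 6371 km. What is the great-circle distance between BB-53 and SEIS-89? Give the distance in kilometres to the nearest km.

3489 km

BB-53: φ = -34.82222°, λ = +100.10306°
SEIS-89: φ = -65.98056°, λ = +106.36361°
Δφ = -31.1583°,  Δλ = 6.2606°
a = sin²(Δφ/2) + cos φ₁ cos φ₂ sin²(Δλ/2) = 0.073126
c = 2·arcsin(√a) = 0.547655 rad = 31.3783°
d = R·c = 6371 × 0.547655 = 3489.1 km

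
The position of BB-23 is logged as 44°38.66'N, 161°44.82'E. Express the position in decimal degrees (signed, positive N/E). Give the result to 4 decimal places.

+44.6443°, +161.7470°

lat: 44.6443° N → +44.6443°
lon: 161.7470° E → +161.7470°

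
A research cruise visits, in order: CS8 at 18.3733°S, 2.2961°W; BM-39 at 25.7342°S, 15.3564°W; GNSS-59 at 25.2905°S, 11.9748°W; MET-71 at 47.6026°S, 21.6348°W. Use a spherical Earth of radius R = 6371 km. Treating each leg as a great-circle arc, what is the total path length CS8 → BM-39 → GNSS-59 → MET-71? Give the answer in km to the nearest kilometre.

CS8→BM-39: c = 0.247022 rad, d = 1573.77 km
BM-39→GNSS-59: c = 0.053824 rad, d = 342.91 km
GNSS-59→MET-71: c = 0.411591 rad, d = 2622.25 km
Total = 1573.77 + 342.91 + 2622.25 = 4538.93 km

4539 km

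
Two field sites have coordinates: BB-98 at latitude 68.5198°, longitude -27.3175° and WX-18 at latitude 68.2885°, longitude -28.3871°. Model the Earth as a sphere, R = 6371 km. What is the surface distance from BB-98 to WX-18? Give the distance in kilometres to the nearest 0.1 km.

Δφ = -0.2313°,  Δλ = -1.0696°
a = sin²(Δφ/2) + cos φ₁ cos φ₂ sin²(Δλ/2) = 0.000016
c = 2·arcsin(√a) = 0.007969 rad = 0.4566°
d = R·c = 6371 × 0.007969 = 50.8 km

50.8 km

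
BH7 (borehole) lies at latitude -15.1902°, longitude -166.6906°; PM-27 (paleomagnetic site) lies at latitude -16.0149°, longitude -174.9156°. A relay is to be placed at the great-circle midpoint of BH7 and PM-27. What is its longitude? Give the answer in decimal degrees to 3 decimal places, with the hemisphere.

Bx = cos φ₂ cos Δλ = 0.951303,  By = cos φ₂ sin Δλ = -0.137509
φₘ = atan2(sin φ₁ + sin φ₂, √((cos φ₁ + Bx)² + By²)) = -15.64086°
λₘ = λ₁ + atan2(By, cos φ₁ + Bx) = -170.79482°

170.795°W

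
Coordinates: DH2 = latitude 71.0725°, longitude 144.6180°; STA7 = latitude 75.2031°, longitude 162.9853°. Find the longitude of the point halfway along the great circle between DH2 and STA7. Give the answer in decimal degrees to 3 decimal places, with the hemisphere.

Bx = cos φ₂ cos Δλ = 0.242383,  By = cos φ₂ sin Δλ = 0.080476
φₘ = atan2(sin φ₁ + sin φ₂, √((cos φ₁ + Bx)² + By²)) = 73.33898°
λₘ = λ₁ + atan2(By, cos φ₁ + Bx) = 152.69970°

152.700°E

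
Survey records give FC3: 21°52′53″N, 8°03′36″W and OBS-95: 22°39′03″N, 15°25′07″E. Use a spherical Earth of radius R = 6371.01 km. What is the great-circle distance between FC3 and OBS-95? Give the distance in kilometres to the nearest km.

2415 km

FC3: φ = +21.88139°, λ = -8.06000°
OBS-95: φ = +22.65083°, λ = +15.41861°
Δφ = 0.7694°,  Δλ = 23.4786°
a = sin²(Δφ/2) + cos φ₁ cos φ₂ sin²(Δλ/2) = 0.035496
c = 2·arcsin(√a) = 0.379071 rad = 21.7192°
d = R·c = 6371.01 × 0.379071 = 2415.1 km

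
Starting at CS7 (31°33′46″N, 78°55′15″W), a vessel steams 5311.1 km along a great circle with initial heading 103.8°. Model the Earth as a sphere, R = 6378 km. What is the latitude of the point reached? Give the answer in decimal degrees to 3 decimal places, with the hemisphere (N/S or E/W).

CS7: φ = +31.56278°, λ = -78.92083°
δ = d/R = 5311.1/6378 = 0.832722 rad
φ₂ = arcsin(sin φ₁ cos δ + cos φ₁ sin δ cos θ)
   = arcsin(0.52343·0.67286 + 0.85207·0.73977·-0.23853) = 11.64484°
λ₂ = λ₁ + atan2(sin θ sin δ cos φ₁, cos δ − sin φ₁ sin φ₂) = -31.73945°

11.645°N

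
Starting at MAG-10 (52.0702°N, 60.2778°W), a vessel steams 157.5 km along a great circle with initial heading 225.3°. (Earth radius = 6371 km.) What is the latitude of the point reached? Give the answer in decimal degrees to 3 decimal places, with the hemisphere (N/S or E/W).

51.063°N

δ = d/R = 157.5/6371 = 0.024721 rad
φ₂ = arcsin(sin φ₁ cos δ + cos φ₁ sin δ cos θ)
   = arcsin(0.78876·0.99969 + 0.61470·0.02472·-0.70339) = 51.06284°
λ₂ = λ₁ + atan2(sin θ sin δ cos φ₁, cos δ − sin φ₁ sin φ₂) = -61.87984°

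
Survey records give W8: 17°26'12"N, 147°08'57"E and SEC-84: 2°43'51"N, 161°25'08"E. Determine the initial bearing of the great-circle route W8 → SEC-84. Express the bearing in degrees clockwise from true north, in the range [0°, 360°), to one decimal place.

134.8°

W8: φ = +17.43667°, λ = +147.14917°
SEC-84: φ = +2.73083°, λ = +161.41889°
Δλ = 14.2697°
y = sin Δλ · cos φ₂ = 0.246207
x = cos φ₁ sin φ₂ − sin φ₁ cos φ₂ cos Δλ = -0.244622
θ = atan2(y, x) = 134.8149° → 134.8149° (mod 360°)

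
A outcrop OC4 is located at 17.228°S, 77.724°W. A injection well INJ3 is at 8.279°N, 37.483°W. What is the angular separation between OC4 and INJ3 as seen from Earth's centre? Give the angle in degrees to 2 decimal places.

47.25°

Δφ = 25.5070°,  Δλ = 40.2410°
a = sin²(Δφ/2) + cos φ₁ cos φ₂ sin²(Δλ/2) = 0.160580
c = 2·arcsin(√a) = 0.824614 rad = 47.2469°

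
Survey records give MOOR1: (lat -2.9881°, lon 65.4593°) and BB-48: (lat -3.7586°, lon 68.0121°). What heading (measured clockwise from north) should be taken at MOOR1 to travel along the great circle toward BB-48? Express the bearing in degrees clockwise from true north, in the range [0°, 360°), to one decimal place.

106.9°

Δλ = 2.5528°
y = sin Δλ · cos φ₂ = 0.044444
x = cos φ₁ sin φ₂ − sin φ₁ cos φ₂ cos Δλ = -0.013499
θ = atan2(y, x) = 106.8950° → 106.8950° (mod 360°)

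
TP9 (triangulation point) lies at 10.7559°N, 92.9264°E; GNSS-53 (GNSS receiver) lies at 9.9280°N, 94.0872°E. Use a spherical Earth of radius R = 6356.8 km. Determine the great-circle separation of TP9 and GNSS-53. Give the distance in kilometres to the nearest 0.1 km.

156.5 km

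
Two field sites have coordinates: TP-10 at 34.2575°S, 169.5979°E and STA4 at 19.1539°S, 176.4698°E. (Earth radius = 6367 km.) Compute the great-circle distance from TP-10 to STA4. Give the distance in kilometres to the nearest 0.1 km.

1810.4 km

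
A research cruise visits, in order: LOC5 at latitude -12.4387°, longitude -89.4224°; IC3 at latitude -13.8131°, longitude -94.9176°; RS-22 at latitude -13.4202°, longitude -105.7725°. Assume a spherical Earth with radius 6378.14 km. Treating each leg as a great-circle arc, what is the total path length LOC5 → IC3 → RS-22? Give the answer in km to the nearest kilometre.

1790 km

LOC5→IC3: c = 0.096430 rad, d = 615.05 km
IC3→RS-22: c = 0.184241 rad, d = 1175.11 km
Total = 615.05 + 1175.11 = 1790.16 km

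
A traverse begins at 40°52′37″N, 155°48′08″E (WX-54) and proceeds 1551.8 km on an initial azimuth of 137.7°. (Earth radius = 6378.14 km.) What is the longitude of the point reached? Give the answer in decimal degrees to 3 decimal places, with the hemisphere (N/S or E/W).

166.596°E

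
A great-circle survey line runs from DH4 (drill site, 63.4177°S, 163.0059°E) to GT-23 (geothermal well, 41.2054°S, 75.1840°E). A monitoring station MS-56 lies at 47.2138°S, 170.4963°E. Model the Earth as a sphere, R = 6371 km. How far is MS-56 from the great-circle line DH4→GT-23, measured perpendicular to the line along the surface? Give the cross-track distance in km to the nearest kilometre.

1465 km

δ₁₃ = central angle DH4→MS-56 = 0.291962 rad  (haversine)
θ₁₃ = bearing DH4→MS-56 = 17.917°,  θ₁₂ = bearing DH4→GT-23 = 250.298°
dₓₜ = R·arcsin(sin δ₁₃ · sin(θ₁₃ − θ₁₂)) = 6371·arcsin(0.28783·sin(-232.381°)) = 1465.401 km
|dₓₜ| = 1465.401 km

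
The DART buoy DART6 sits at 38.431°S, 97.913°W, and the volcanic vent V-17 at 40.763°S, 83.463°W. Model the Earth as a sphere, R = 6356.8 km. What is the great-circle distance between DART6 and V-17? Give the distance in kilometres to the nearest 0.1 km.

Δφ = -2.3320°,  Δλ = 14.4500°
a = sin²(Δφ/2) + cos φ₁ cos φ₂ sin²(Δλ/2) = 0.009799
c = 2·arcsin(√a) = 0.198303 rad = 11.3619°
d = R·c = 6356.8 × 0.198303 = 1260.6 km

1260.6 km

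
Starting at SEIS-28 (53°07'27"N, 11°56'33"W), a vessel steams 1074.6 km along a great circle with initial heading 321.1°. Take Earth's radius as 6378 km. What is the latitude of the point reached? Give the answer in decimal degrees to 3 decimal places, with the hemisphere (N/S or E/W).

SEIS-28: φ = +53.12417°, λ = -11.94250°
δ = d/R = 1074.6/6378 = 0.168485 rad
φ₂ = arcsin(sin φ₁ cos δ + cos φ₁ sin δ cos θ)
   = arcsin(0.79994·0.98584 + 0.60008·0.16769·0.77824) = 60.10305°
λ₂ = λ₁ + atan2(sin θ sin δ cos φ₁, cos δ − sin φ₁ sin φ₂) = -24.13894°

60.103°N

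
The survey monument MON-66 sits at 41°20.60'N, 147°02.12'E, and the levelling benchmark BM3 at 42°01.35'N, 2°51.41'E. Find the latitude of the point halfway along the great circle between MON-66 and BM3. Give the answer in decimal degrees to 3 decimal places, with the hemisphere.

70.944°N

MON-66: φ = +41.34333°, λ = +147.03533°
BM3: φ = +42.02250°, λ = +2.85683°
Bx = cos φ₂ cos Δλ = -0.602362,  By = cos φ₂ sin Δλ = -0.434781
φₘ = atan2(sin φ₁ + sin φ₂, √((cos φ₁ + Bx)² + By²)) = 70.94390°
λₘ = λ₁ + atan2(By, cos φ₁ + Bx) = 75.88159°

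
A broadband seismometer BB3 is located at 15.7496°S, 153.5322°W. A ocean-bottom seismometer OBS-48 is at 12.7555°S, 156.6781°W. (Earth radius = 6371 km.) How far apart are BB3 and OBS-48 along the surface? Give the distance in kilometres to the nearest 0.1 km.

Δφ = 2.9941°,  Δλ = -3.1459°
a = sin²(Δφ/2) + cos φ₁ cos φ₂ sin²(Δλ/2) = 0.001390
c = 2·arcsin(√a) = 0.074578 rad = 4.2730°
d = R·c = 6371 × 0.074578 = 475.1 km

475.1 km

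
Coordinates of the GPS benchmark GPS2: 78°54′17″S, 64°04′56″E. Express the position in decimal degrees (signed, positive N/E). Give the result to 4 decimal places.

lat: 78.9047° S → -78.9047°
lon: 64.0822° E → +64.0822°

-78.9047°, +64.0822°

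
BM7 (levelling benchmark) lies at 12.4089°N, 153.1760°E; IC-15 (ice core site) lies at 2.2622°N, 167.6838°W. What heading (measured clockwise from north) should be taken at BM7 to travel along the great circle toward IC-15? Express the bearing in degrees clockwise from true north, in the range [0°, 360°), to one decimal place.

101.5°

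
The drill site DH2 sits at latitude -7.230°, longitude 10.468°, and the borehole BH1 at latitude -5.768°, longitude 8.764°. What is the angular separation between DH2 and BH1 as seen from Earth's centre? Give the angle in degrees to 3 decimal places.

Δφ = 1.4620°,  Δλ = -1.7040°
a = sin²(Δφ/2) + cos φ₁ cos φ₂ sin²(Δλ/2) = 0.000381
c = 2·arcsin(√a) = 0.039041 rad = 2.2369°

2.237°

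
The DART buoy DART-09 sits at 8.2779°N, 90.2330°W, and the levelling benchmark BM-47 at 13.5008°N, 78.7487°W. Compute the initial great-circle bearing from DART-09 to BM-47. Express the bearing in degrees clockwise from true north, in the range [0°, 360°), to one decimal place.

Δλ = 11.4843°
y = sin Δλ · cos φ₂ = 0.193598
x = cos φ₁ sin φ₂ − sin φ₁ cos φ₂ cos Δλ = 0.093833
θ = atan2(y, x) = 64.1413° → 64.1413° (mod 360°)

64.1°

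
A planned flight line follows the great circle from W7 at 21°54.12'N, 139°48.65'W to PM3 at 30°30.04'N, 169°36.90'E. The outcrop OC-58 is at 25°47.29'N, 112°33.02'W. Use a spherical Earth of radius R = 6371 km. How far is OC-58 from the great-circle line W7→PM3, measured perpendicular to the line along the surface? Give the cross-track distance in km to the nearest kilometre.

1616 km

W7: φ = +21.90200°, λ = -139.81083°
PM3: φ = +30.50067°, λ = +169.61500°
OC-58: φ = +25.78817°, λ = -112.55033°
δ₁₃ = central angle W7→OC-58 = 0.439620 rad  (haversine)
θ₁₃ = bearing W7→OC-58 = 75.706°,  θ₁₂ = bearing W7→PM3 = 291.844°
dₓₜ = R·arcsin(sin δ₁₃ · sin(θ₁₃ − θ₁₂)) = 6371·arcsin(0.42560·sin(-216.138°)) = 1616.329 km
|dₓₜ| = 1616.329 km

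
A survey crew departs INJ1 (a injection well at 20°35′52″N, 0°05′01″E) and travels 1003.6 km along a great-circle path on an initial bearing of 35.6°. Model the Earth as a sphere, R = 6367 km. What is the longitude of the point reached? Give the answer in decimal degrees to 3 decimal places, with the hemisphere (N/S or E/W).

6.015°E

INJ1: φ = +20.59778°, λ = +0.08361°
δ = d/R = 1003.6/6367 = 0.157625 rad
φ₂ = arcsin(sin φ₁ cos δ + cos φ₁ sin δ cos θ)
   = arcsin(0.35181·0.98760 + 0.93607·0.15697·0.81310) = 27.83454°
λ₂ = λ₁ + atan2(sin θ sin δ cos φ₁, cos δ − sin φ₁ sin φ₂) = 6.01477°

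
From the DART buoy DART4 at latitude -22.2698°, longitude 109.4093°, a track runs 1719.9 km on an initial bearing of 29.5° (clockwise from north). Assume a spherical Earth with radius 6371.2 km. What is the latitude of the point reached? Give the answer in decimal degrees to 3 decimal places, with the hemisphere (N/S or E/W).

8.653°S

δ = d/R = 1719.9/6371.2 = 0.269949 rad
φ₂ = arcsin(sin φ₁ cos δ + cos φ₁ sin δ cos θ)
   = arcsin(-0.37897·0.96378 + 0.92541·0.26668·0.87036) = -8.65291°
λ₂ = λ₁ + atan2(sin θ sin δ cos φ₁, cos δ − sin φ₁ sin φ₂) = 117.04261°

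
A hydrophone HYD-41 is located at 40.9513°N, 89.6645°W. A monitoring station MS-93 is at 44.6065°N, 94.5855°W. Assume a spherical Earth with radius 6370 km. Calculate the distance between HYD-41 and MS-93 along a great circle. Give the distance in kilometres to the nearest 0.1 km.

571.1 km

Δφ = 3.6552°,  Δλ = -4.9210°
a = sin²(Δφ/2) + cos φ₁ cos φ₂ sin²(Δλ/2) = 0.002008
c = 2·arcsin(√a) = 0.089654 rad = 5.1368°
d = R·c = 6370 × 0.089654 = 571.1 km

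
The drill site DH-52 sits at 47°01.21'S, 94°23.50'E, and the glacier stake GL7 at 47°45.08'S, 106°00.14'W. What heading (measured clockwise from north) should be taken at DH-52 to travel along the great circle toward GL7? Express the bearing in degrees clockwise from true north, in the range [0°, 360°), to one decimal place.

DH-52: φ = -47.02017°, λ = +94.39167°
GL7: φ = -47.75133°, λ = -106.00233°
Δλ = 159.6060°
y = sin Δλ · cos φ₂ = 0.234296
x = cos φ₁ sin φ₂ − sin φ₁ cos φ₂ cos Δλ = -0.965702
θ = atan2(y, x) = 166.3625° → 166.3625° (mod 360°)

166.4°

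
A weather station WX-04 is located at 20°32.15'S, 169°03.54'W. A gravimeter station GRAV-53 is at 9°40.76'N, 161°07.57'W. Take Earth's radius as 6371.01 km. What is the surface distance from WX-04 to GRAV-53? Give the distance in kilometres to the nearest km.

3470 km

WX-04: φ = -20.53583°, λ = -169.05900°
GRAV-53: φ = +9.67933°, λ = -161.12617°
Δφ = 30.2152°,  Δλ = 7.9328°
a = sin²(Δφ/2) + cos φ₁ cos φ₂ sin²(Δλ/2) = 0.072346
c = 2·arcsin(√a) = 0.544652 rad = 31.2062°
d = R·c = 6371.01 × 0.544652 = 3470.0 km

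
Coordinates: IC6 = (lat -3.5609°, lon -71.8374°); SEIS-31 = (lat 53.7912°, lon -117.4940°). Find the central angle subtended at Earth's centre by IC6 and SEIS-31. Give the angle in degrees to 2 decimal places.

68.78°

Δφ = 57.3521°,  Δλ = -45.6566°
a = sin²(Δφ/2) + cos φ₁ cos φ₂ sin²(Δλ/2) = 0.319008
c = 2·arcsin(√a) = 1.200402 rad = 68.7779°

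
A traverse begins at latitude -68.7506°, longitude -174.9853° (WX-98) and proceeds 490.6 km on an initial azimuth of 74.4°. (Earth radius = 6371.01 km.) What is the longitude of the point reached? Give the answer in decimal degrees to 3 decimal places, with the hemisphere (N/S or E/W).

163.970°W

δ = d/R = 490.6/6371.01 = 0.077005 rad
φ₂ = arcsin(sin φ₁ cos δ + cos φ₁ sin δ cos θ)
   = arcsin(-0.93201·0.99704 + 0.36243·0.07693·0.26892) = -67.18356°
λ₂ = λ₁ + atan2(sin θ sin δ cos φ₁, cos δ − sin φ₁ sin φ₂) = -163.96977°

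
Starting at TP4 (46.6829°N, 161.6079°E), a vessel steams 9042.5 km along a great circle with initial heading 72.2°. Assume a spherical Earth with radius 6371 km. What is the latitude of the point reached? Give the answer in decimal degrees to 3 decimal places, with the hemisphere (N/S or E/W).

18.488°N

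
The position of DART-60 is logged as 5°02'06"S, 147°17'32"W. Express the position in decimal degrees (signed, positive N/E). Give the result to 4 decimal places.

-5.0350°, -147.2922°

lat: 5.0350° S → -5.0350°
lon: 147.2922° W → -147.2922°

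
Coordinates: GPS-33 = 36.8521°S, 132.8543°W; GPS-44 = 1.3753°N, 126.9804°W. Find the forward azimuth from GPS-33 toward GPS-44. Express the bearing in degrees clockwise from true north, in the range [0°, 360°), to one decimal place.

9.4°

Δλ = 5.8739°
y = sin Δλ · cos φ₂ = 0.102310
x = cos φ₁ sin φ₂ − sin φ₁ cos φ₂ cos Δλ = 0.615636
θ = atan2(y, x) = 9.4355° → 9.4355° (mod 360°)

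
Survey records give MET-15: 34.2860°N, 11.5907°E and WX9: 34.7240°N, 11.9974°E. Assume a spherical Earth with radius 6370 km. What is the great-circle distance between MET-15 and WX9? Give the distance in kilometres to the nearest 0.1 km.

Δφ = 0.4380°,  Δλ = 0.4067°
a = sin²(Δφ/2) + cos φ₁ cos φ₂ sin²(Δλ/2) = 0.000023
c = 2·arcsin(√a) = 0.009626 rad = 0.5515°
d = R·c = 6370 × 0.009626 = 61.3 km

61.3 km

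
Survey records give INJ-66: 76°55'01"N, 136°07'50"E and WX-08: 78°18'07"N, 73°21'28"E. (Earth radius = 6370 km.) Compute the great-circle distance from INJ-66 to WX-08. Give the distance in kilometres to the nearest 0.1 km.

INJ-66: φ = +76.91694°, λ = +136.13056°
WX-08: φ = +78.30194°, λ = +73.35778°
Δφ = 1.3850°,  Δλ = -62.7728°
a = sin²(Δφ/2) + cos φ₁ cos φ₂ sin²(Δλ/2) = 0.012595
c = 2·arcsin(√a) = 0.224928 rad = 12.8874°
d = R·c = 6370 × 0.224928 = 1432.8 km

1432.8 km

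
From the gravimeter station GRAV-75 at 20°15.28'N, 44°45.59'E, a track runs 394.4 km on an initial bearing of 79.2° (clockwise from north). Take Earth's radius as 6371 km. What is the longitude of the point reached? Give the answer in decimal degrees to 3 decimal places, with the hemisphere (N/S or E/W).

GRAV-75: φ = +20.25467°, λ = +44.75983°
δ = d/R = 394.4/6371 = 0.061906 rad
φ₂ = arcsin(sin φ₁ cos δ + cos φ₁ sin δ cos θ)
   = arcsin(0.34619·0.99808 + 0.93816·0.06187·0.18738) = 20.87964°
λ₂ = λ₁ + atan2(sin θ sin δ cos φ₁, cos δ − sin φ₁ sin φ₂) = 48.48906°

48.489°E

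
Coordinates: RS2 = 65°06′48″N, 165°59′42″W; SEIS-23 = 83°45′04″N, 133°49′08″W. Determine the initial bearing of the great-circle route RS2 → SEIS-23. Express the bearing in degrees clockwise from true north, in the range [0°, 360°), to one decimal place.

RS2: φ = +65.11333°, λ = -165.99500°
SEIS-23: φ = +83.75111°, λ = -133.81889°
Δλ = 32.1761°
y = sin Δλ · cos φ₂ = 0.057964
x = cos φ₁ sin φ₂ − sin φ₁ cos φ₂ cos Δλ = 0.334749
θ = atan2(y, x) = 9.8237° → 9.8237° (mod 360°)

9.8°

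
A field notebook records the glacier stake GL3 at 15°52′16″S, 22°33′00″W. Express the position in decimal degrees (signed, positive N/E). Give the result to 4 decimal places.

-15.8711°, -22.5500°

lat: 15.8711° S → -15.8711°
lon: 22.5500° W → -22.5500°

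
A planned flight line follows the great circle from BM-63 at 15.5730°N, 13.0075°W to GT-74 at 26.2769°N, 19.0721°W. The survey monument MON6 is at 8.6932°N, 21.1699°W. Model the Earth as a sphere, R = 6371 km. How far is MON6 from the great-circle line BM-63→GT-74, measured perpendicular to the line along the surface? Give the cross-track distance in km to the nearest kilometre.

1141 km

δ₁₃ = central angle BM-63→MON6 = 0.183817 rad  (haversine)
θ₁₃ = bearing BM-63→MON6 = 230.160°,  θ₁₂ = bearing BM-63→GT-74 = 333.144°
dₓₜ = R·arcsin(sin δ₁₃ · sin(θ₁₃ − θ₁₂)) = 6371·arcsin(0.18278·sin(-102.983°)) = -1140.828 km
|dₓₜ| = 1140.828 km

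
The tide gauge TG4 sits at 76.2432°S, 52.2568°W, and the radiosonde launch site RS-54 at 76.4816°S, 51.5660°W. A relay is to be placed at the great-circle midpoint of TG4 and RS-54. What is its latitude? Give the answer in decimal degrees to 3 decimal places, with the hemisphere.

76.363°S

Bx = cos φ₂ cos Δλ = 0.233741,  By = cos φ₂ sin Δλ = 0.002818
φₘ = atan2(sin φ₁ + sin φ₂, √((cos φ₁ + Bx)² + By²)) = -76.36264°
λₘ = λ₁ + atan2(By, cos φ₁ + Bx) = -51.91436°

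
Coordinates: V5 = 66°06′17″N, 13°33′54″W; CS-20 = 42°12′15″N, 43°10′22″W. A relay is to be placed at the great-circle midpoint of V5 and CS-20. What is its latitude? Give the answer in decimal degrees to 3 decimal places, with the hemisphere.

V5: φ = +66.10472°, λ = -13.56500°
CS-20: φ = +42.20417°, λ = -43.17278°
Bx = cos φ₂ cos Δλ = 0.644034,  By = cos φ₂ sin Δλ = -0.365978
φₘ = atan2(sin φ₁ + sin φ₂, √((cos φ₁ + Bx)² + By²)) = 54.98714°
λₘ = λ₁ + atan2(By, cos φ₁ + Bx) = -32.79629°

54.987°N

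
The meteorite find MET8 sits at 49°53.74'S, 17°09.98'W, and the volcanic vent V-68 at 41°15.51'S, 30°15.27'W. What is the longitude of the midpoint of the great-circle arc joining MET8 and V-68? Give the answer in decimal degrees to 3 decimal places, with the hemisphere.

MET8: φ = -49.89567°, λ = -17.16633°
V-68: φ = -41.25850°, λ = -30.25450°
Bx = cos φ₂ cos Δλ = 0.732214,  By = cos φ₂ sin Δλ = -0.170232
φₘ = atan2(sin φ₁ + sin φ₂, √((cos φ₁ + Bx)² + By²)) = -45.76318°
λₘ = λ₁ + atan2(By, cos φ₁ + Bx) = -24.21685°

24.217°W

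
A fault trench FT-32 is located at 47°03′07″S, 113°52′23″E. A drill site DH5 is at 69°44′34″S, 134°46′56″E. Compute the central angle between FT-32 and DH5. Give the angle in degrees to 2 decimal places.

24.90°

FT-32: φ = -47.05194°, λ = +113.87306°
DH5: φ = -69.74278°, λ = +134.78222°
Δφ = -22.6908°,  Δλ = 20.9092°
a = sin²(Δφ/2) + cos φ₁ cos φ₂ sin²(Δλ/2) = 0.046467
c = 2·arcsin(√a) = 0.434537 rad = 24.8971°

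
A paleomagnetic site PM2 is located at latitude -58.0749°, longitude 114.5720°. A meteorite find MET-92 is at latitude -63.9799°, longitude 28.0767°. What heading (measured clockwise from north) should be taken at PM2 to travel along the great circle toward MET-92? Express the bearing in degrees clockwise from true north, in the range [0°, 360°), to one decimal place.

Δλ = -86.4953°
y = sin Δλ · cos φ₂ = -0.437866
x = cos φ₁ sin φ₂ − sin φ₁ cos φ₂ cos Δλ = -0.452449
θ = atan2(y, x) = -135.9384° → 224.0616° (mod 360°)

224.1°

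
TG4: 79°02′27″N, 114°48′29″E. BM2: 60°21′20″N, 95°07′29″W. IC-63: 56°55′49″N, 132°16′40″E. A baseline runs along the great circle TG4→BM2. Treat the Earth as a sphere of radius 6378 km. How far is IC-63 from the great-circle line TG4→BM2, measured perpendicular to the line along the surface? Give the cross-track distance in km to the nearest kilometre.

1860 km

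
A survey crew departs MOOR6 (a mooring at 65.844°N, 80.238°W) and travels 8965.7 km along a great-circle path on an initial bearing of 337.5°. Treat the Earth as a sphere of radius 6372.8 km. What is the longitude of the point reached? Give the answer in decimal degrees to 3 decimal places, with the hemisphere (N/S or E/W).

δ = d/R = 8965.7/6372.8 = 1.406870 rad
φ₂ = arcsin(sin φ₁ cos δ + cos φ₁ sin δ cos θ)
   = arcsin(0.91243·0.16319 + 0.40922·0.98659·0.92388) = 31.46026°
λ₂ = λ₁ + atan2(sin θ sin δ cos φ₁, cos δ − sin φ₁ sin φ₂) = 126.03297°

126.033°E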